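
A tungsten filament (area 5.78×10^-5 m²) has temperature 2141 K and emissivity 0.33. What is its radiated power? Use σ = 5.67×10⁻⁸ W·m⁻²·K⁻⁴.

Stefan–Boltzmann: P = εσAT⁴ = 0.33 × 5.67×10⁻⁸ × 5.78×10^-5 × (2141)⁴ = 0.33 × 5.67×10⁻⁸ × 5.78×10^-5 × 2.10×10^13.
P = 22.7 W.

P ≈ 22.7 W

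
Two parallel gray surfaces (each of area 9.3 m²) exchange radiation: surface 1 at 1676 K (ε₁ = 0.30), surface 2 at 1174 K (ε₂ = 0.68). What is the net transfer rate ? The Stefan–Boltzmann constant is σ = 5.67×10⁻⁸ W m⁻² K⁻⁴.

Q ≈ 8.30×10^5 W

For two large parallel gray plates, q = σ(T₁⁴ − T₂⁴) / (1/ε₁ + 1/ε₂ − 1).
1/ε₁ + 1/ε₂ − 1 = 1/0.30 + 1/0.68 − 1 = 3.804.
T₁⁴ − T₂⁴ = 7.89×10^12 − 1.90×10^12 = 5.99×10^12 K⁴.
q = 5.67×10⁻⁸ × 5.99×10^12 / 3.804 = 89300 W/m².
Q = q·A = 89300 × 9.3 = 8.30×10^5 W.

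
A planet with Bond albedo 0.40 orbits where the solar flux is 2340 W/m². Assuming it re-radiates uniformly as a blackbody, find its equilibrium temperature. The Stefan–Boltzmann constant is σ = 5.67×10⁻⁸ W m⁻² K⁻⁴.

Power absorbed = (1−a)S·πR²; power emitted = 4πR²σT⁴. Equating and cancelling πR²:
T = ((1−a)S / 4σ)^(1/4) = (1400 / (4 × 5.67×10⁻⁸))^(1/4) = (6.19×10^9)^(1/4).
T = 280 K.

T ≈ 280 K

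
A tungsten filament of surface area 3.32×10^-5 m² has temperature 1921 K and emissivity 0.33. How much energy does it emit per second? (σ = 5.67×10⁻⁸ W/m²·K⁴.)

P = εσAT⁴ = 0.33 × 5.67×10⁻⁸ × 3.32×10^-5 × (1921)⁴ = 0.33 × 5.67×10⁻⁸ × 3.32×10^-5 × 1.36×10^13.
P = 8.46 W.

P ≈ 8.46 W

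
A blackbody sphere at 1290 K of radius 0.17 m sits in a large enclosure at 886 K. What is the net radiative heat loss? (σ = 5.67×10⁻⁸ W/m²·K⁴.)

Q ≈ 44300 W

A = 4πr² = 4π × (0.17)² = 0.363 m².
Q = σA(T⁴ − T_s⁴). T⁴ − T_s⁴ = (1290)⁴ − (886)⁴ = 2.77×10^12 − 6.16×10^11 = 2.15×10^12 K⁴.
Q = 5.67×10⁻⁸ × 0.363 × 2.15×10^12 = 44300 W.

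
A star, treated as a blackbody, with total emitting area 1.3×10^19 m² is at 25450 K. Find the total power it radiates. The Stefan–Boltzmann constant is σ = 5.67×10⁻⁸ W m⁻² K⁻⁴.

P = σAT⁴ = 5.67×10⁻⁸ × 1.30×10^19 × (25450)⁴ = 5.67×10⁻⁸ × 1.30×10^19 × 4.20×10^17.
P = 3.09×10^29 W.

P ≈ 3.09×10^29 W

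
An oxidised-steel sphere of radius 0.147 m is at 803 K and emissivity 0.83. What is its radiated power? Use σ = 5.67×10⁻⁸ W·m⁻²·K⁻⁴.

A = 4πr² = 4π × (0.147)² = 0.272 m².
Stefan–Boltzmann: P = εσAT⁴ = 0.83 × 5.67×10⁻⁸ × 0.272 × (803)⁴ = 0.83 × 5.67×10⁻⁸ × 0.272 × 4.16×10^11.
P = 5310 W.

P ≈ 5310 W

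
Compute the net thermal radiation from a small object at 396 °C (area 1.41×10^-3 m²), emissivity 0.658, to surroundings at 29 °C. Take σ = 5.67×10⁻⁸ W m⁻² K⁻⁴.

Q ≈ 10.1 W

Convert: 396 °C = 669 K; 29 °C = 302 K.
Q = εσA(T⁴ − T_s⁴). T⁴ − T_s⁴ = (669)⁴ − (302)⁴ = 2.00×10^11 − 8.32×10^9 = 1.92×10^11 K⁴.
Q = 0.658 × 5.67×10⁻⁸ × 1.41×10^-3 × 1.92×10^11 = 10.1 W.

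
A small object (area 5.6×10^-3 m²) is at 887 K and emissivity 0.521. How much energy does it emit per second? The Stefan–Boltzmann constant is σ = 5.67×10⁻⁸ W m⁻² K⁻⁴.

P ≈ 102 W

Stefan–Boltzmann: P = εσAT⁴ = 0.521 × 5.67×10⁻⁸ × 5.60×10^-3 × (887)⁴ = 0.521 × 5.67×10⁻⁸ × 5.60×10^-3 × 6.19×10^11.
P = 102 W.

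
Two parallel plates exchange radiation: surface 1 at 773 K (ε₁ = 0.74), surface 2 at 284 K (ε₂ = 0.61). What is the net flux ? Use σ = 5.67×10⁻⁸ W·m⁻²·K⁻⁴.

q ≈ 9980 W/m²

For two large parallel gray plates, q = σ(T₁⁴ − T₂⁴) / (1/ε₁ + 1/ε₂ − 1).
1/ε₁ + 1/ε₂ − 1 = 1/0.74 + 1/0.61 − 1 = 1.991.
T₁⁴ − T₂⁴ = 3.57×10^11 − 6.51×10^9 = 3.51×10^11 K⁴.
q = 5.67×10⁻⁸ × 3.51×10^11 / 1.991 = 9980 W/m².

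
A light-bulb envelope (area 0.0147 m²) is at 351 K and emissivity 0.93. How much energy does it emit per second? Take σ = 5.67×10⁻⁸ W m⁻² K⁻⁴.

P ≈ 11.8 W

Stefan–Boltzmann: P = εσAT⁴ = 0.93 × 5.67×10⁻⁸ × 0.0147 × (351)⁴ = 0.93 × 5.67×10⁻⁸ × 0.0147 × 1.52×10^10.
P = 11.8 W.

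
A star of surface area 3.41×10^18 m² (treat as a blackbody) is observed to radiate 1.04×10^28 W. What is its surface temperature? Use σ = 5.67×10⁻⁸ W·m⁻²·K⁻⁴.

From P = σAT⁴, T = (P / σA)^(1/4) = (1.04×10^28 / (5.67×10⁻⁸ × 3.41×10^18))^(1/4).
T = (5.38×10^16)^(1/4) = 15200 K.

T ≈ 15200 K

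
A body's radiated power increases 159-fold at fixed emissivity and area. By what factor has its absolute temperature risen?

factor ≈ 3.55

P ∝ T⁴ ⇒ T ∝ P^(1/4), so T scales by (159)^(1/4) = 3.55.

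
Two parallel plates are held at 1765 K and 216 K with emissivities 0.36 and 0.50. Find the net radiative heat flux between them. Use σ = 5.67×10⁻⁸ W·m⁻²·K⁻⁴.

For two large parallel gray plates, q = σ(T₁⁴ − T₂⁴) / (1/ε₁ + 1/ε₂ − 1).
1/ε₁ + 1/ε₂ − 1 = 1/0.36 + 1/0.50 − 1 = 3.778.
T₁⁴ − T₂⁴ = 9.70×10^12 − 2.18×10^9 = 9.70×10^12 K⁴.
q = 5.67×10⁻⁸ × 9.70×10^12 / 3.778 = 1.46×10^5 W/m².

q ≈ 1.46×10^5 W/m²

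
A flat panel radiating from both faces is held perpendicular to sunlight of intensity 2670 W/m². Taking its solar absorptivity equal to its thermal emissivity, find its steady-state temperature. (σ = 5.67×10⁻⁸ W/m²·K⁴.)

T ≈ 392 K

Absorbed flux αS = emitted flux 2εσT⁴ per unit area; with α = ε this gives T = (S/2σ)^(1/4).
T = (2670 / (2 × 5.67×10⁻⁸))^(1/4) = (2.35×10^10)^(1/4).
T = 392 K.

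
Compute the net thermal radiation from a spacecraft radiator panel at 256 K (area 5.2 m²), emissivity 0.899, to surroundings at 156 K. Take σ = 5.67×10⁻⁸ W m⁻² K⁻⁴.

Q = εσA(T⁴ − T_s⁴). T⁴ − T_s⁴ = (256)⁴ − (156)⁴ = 4.29×10^9 − 5.92×10^8 = 3.70×10^9 K⁴.
Q = 0.899 × 5.67×10⁻⁸ × 5.20 × 3.70×10^9 = 981 W.

Q ≈ 981 W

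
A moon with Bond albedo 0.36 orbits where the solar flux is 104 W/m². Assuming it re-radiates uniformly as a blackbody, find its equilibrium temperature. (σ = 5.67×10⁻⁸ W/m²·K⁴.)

Power absorbed = (1−a)S·πR²; power emitted = 4πR²σT⁴. Equating and cancelling πR²:
T = ((1−a)S / 4σ)^(1/4) = (66.6 / (4 × 5.67×10⁻⁸))^(1/4) = (2.93×10^8)^(1/4).
T = 131 K.

T ≈ 131 K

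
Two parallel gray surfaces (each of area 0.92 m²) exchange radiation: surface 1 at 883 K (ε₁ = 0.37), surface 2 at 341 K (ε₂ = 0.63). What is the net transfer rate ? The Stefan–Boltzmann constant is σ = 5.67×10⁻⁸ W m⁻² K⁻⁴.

Q ≈ 9420 W

For two large parallel gray plates, q = σ(T₁⁴ − T₂⁴) / (1/ε₁ + 1/ε₂ − 1).
1/ε₁ + 1/ε₂ − 1 = 1/0.37 + 1/0.63 − 1 = 3.290.
T₁⁴ − T₂⁴ = 6.08×10^11 − 1.35×10^10 = 5.94×10^11 K⁴.
q = 5.67×10⁻⁸ × 5.94×10^11 / 3.290 = 10200 W/m².
Q = q·A = 10200 × 0.92 = 9420 W.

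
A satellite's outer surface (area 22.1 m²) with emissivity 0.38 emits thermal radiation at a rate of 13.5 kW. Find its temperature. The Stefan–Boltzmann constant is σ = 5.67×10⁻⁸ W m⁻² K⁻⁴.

T ≈ 410 K

From P = εσAT⁴, T = (P / εσA)^(1/4) = (13500 / (0.38 × 5.67×10⁻⁸ × 22.1))^(1/4).
T = (2.84×10^10)^(1/4) = 410 K.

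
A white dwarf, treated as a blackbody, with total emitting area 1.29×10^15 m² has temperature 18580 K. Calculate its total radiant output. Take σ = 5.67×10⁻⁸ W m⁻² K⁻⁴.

P = σAT⁴ = 5.67×10⁻⁸ × 1.29×10^15 × (18580)⁴ = 5.67×10⁻⁸ × 1.29×10^15 × 1.19×10^17.
P = 8.72×10^24 W.

P ≈ 8.72×10^24 W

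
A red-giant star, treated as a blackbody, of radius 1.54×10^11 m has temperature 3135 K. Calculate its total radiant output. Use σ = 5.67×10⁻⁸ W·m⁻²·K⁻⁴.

A = 4πr² = 4π × (1.54×10^11)² = 2.98×10^23 m².
P = σAT⁴ = 5.67×10⁻⁸ × 2.98×10^23 × (3135)⁴ = 5.67×10⁻⁸ × 2.98×10^23 × 9.66×10^13.
P = 1.63×10^30 W.

P ≈ 1.63×10^30 W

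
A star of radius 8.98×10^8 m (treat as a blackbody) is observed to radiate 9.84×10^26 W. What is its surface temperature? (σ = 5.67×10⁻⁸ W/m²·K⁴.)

T ≈ 6430 K

A = 4πr² = 4π × (8.98×10^8)² = 1.01×10^19 m².
From P = σAT⁴, T = (P / σA)^(1/4) = (9.84×10^26 / (5.67×10⁻⁸ × 1.01×10^19))^(1/4).
T = (1.71×10^15)^(1/4) = 6430 K.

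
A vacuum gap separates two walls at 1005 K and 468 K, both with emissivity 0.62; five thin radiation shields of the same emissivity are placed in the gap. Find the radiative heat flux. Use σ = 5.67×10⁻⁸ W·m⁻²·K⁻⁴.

q ≈ 4130 W/m²

Each of the 6 gaps contributes resistance (2/ε − 1) = 2/0.62 − 1 = 2.226; total = 13.35.
q = σ(T₁⁴ − T₂⁴) / 13.35 = 5.67×10⁻⁸ × 9.72×10^11 / 13.35 = 4130 W/m².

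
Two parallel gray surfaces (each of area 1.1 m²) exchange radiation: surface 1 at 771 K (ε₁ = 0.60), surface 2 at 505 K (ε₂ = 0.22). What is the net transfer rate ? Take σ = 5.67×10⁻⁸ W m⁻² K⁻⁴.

Q ≈ 3450 W

For two large parallel gray plates, q = σ(T₁⁴ − T₂⁴) / (1/ε₁ + 1/ε₂ − 1).
1/ε₁ + 1/ε₂ − 1 = 1/0.60 + 1/0.22 − 1 = 5.212.
T₁⁴ − T₂⁴ = 3.53×10^11 − 6.50×10^10 = 2.88×10^11 K⁴.
q = 5.67×10⁻⁸ × 2.88×10^11 / 5.212 = 3140 W/m².
Q = q·A = 3140 × 1.1 = 3450 W.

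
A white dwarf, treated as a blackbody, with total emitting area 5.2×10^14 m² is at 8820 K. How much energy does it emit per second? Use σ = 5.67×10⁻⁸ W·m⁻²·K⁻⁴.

P ≈ 1.78×10^23 W

P = σAT⁴ = 5.67×10⁻⁸ × 5.20×10^14 × (8820)⁴ = 5.67×10⁻⁸ × 5.20×10^14 × 6.05×10^15.
P = 1.78×10^23 W.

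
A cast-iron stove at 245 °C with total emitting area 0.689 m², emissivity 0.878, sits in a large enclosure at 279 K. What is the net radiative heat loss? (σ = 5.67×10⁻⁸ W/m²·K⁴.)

Q ≈ 2260 W

Convert: 245 °C = 518 K.
Q = εσA(T⁴ − T_s⁴). T⁴ − T_s⁴ = (518)⁴ − (279)⁴ = 7.20×10^10 − 6.06×10^9 = 6.59×10^10 K⁴.
Q = 0.878 × 5.67×10⁻⁸ × 0.689 × 6.59×10^10 = 2260 W.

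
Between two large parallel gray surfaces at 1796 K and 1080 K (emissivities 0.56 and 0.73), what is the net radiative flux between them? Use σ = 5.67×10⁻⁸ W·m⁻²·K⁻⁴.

For two large parallel gray plates, q = σ(T₁⁴ − T₂⁴) / (1/ε₁ + 1/ε₂ − 1).
1/ε₁ + 1/ε₂ − 1 = 1/0.56 + 1/0.73 − 1 = 2.156.
T₁⁴ − T₂⁴ = 1.04×10^13 − 1.36×10^12 = 9.04×10^12 K⁴.
q = 5.67×10⁻⁸ × 9.04×10^12 / 2.156 = 2.38×10^5 W/m².

q ≈ 2.38×10^5 W/m²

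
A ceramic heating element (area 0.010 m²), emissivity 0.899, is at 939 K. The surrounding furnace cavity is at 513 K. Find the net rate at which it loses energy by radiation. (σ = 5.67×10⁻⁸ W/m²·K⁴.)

Q = εσA(T⁴ − T_s⁴). T⁴ − T_s⁴ = (939)⁴ − (513)⁴ = 7.77×10^11 − 6.93×10^10 = 7.08×10^11 K⁴.
Q = 0.899 × 5.67×10⁻⁸ × 0.0100 × 7.08×10^11 = 361 W.

Q ≈ 361 W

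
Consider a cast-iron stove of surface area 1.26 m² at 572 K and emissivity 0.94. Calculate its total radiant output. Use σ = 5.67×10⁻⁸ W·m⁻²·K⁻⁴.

P = εσAT⁴ = 0.94 × 5.67×10⁻⁸ × 1.26 × (572)⁴ = 0.94 × 5.67×10⁻⁸ × 1.26 × 1.07×10^11.
P = 7190 W.

P ≈ 7190 W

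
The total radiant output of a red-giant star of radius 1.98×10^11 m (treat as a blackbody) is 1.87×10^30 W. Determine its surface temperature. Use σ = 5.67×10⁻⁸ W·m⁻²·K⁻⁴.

A = 4πr² = 4π × (1.98×10^11)² = 4.93×10^23 m².
From P = σAT⁴, T = (P / σA)^(1/4) = (1.87×10^30 / (5.67×10⁻⁸ × 4.93×10^23))^(1/4).
T = (6.69×10^13)^(1/4) = 2860 K.

T ≈ 2860 K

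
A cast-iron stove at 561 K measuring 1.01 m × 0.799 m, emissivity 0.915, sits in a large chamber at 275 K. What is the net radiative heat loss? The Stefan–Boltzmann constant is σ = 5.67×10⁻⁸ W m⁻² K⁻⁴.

A = 1.01 × 0.799 = 0.807 m².
Q = εσA(T⁴ − T_s⁴). T⁴ − T_s⁴ = (561)⁴ − (275)⁴ = 9.90×10^10 − 5.72×10^9 = 9.33×10^10 K⁴.
Q = 0.915 × 5.67×10⁻⁸ × 0.807 × 9.33×10^10 = 3910 W.

Q ≈ 3910 W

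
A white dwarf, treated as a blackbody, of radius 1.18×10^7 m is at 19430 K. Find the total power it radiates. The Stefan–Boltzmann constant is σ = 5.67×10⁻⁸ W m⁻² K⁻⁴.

A = 4πr² = 4π × (1.18×10^7)² = 1.75×10^15 m².
P = σAT⁴ = 5.67×10⁻⁸ × 1.75×10^15 × (19430)⁴ = 5.67×10⁻⁸ × 1.75×10^15 × 1.43×10^17.
P = 1.41×10^25 W.

P ≈ 1.41×10^25 W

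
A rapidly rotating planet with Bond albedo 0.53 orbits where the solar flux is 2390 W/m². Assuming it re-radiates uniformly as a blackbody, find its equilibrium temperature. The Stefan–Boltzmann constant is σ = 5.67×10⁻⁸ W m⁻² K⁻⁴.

T ≈ 265 K

Power absorbed = (1−a)S·πR²; power emitted = 4πR²σT⁴. Equating and cancelling πR²:
T = ((1−a)S / 4σ)^(1/4) = (1120 / (4 × 5.67×10⁻⁸))^(1/4) = (4.95×10^9)^(1/4).
T = 265 K.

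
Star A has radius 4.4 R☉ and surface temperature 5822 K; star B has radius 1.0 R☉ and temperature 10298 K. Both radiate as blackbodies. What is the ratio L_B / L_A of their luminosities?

L = 4πR²σT⁴ ∝ R²T⁴, so L_B/L_A = (1.0/4.4)² × (10298/5822)⁴ = 0.0517 × 9.79 = 0.506.

L_B/L_A ≈ 0.506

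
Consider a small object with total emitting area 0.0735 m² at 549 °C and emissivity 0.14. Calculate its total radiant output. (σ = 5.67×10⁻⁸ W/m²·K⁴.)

549 °C = 822 K.
Stefan–Boltzmann: P = εσAT⁴ = 0.14 × 5.67×10⁻⁸ × 0.0735 × (822)⁴ = 0.14 × 5.67×10⁻⁸ × 0.0735 × 4.57×10^11.
P = 266 W.

P ≈ 266 W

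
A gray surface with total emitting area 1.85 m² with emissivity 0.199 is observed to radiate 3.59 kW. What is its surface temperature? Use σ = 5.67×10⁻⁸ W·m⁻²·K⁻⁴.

From P = εσAT⁴, T = (P / εσA)^(1/4) = (3590 / (0.199 × 5.67×10⁻⁸ × 1.85))^(1/4).
T = (1.72×10^11)^(1/4) = 644 K.

T ≈ 644 K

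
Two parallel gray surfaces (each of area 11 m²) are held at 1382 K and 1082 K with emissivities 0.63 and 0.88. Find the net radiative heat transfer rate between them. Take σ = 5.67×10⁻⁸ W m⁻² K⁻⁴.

Q ≈ 8.24×10^5 W

For two large parallel gray plates, q = σ(T₁⁴ − T₂⁴) / (1/ε₁ + 1/ε₂ − 1).
1/ε₁ + 1/ε₂ − 1 = 1/0.63 + 1/0.88 − 1 = 1.724.
T₁⁴ − T₂⁴ = 3.65×10^12 − 1.37×10^12 = 2.28×10^12 K⁴.
q = 5.67×10⁻⁸ × 2.28×10^12 / 1.724 = 74900 W/m².
Q = q·A = 74900 × 11 = 8.24×10^5 W.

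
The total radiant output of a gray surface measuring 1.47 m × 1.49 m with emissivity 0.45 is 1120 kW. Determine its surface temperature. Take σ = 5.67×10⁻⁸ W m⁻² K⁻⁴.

T ≈ 2120 K

A = 1.47 × 1.49 = 2.19 m².
From P = εσAT⁴, T = (P / εσA)^(1/4) = (1.12×10^6 / (0.45 × 5.67×10⁻⁸ × 2.19))^(1/4).
T = (2.00×10^13)^(1/4) = 2120 K.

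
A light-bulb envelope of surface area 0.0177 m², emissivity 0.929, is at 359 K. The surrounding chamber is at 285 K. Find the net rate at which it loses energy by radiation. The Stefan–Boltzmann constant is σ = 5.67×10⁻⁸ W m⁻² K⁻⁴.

Q ≈ 9.34 W

Q = εσA(T⁴ − T_s⁴). T⁴ − T_s⁴ = (359)⁴ − (285)⁴ = 1.66×10^10 − 6.60×10^9 = 1.00×10^10 K⁴.
Q = 0.929 × 5.67×10⁻⁸ × 0.0177 × 1.00×10^10 = 9.34 W.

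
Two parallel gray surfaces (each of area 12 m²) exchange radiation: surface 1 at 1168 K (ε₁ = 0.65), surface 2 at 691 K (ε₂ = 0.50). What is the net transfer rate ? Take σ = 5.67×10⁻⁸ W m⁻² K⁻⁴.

Q ≈ 4.38×10^5 W

For two large parallel gray plates, q = σ(T₁⁴ − T₂⁴) / (1/ε₁ + 1/ε₂ − 1).
1/ε₁ + 1/ε₂ − 1 = 1/0.65 + 1/0.50 − 1 = 2.538.
T₁⁴ − T₂⁴ = 1.86×10^12 − 2.28×10^11 = 1.63×10^12 K⁴.
q = 5.67×10⁻⁸ × 1.63×10^12 / 2.538 = 36500 W/m².
Q = q·A = 36500 × 12 = 4.38×10^5 W.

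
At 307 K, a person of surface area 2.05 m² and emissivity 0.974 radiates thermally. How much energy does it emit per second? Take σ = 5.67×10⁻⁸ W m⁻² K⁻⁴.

P ≈ 1010 W

Stefan–Boltzmann: P = εσAT⁴ = 0.974 × 5.67×10⁻⁸ × 2.05 × (307)⁴ = 0.974 × 5.67×10⁻⁸ × 2.05 × 8.88×10^9.
P = 1010 W.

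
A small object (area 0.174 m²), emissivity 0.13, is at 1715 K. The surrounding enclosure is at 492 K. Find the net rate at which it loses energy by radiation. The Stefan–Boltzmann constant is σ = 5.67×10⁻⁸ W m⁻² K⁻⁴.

Q ≈ 11000 W

Q = εσA(T⁴ − T_s⁴). T⁴ − T_s⁴ = (1715)⁴ − (492)⁴ = 8.65×10^12 − 5.86×10^10 = 8.59×10^12 K⁴.
Q = 0.13 × 5.67×10⁻⁸ × 0.174 × 8.59×10^12 = 11000 W.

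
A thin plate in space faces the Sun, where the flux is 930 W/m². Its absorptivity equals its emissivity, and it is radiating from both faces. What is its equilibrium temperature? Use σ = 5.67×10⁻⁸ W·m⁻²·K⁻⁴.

T ≈ 301 K

Absorbed flux αS = emitted flux 2εσT⁴ per unit area; with α = ε this gives T = (S/2σ)^(1/4).
T = (930 / (2 × 5.67×10⁻⁸))^(1/4) = (8.20×10^9)^(1/4).
T = 301 K.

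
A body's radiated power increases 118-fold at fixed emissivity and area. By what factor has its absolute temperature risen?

factor ≈ 3.30

P ∝ T⁴ ⇒ T ∝ P^(1/4), so T scales by (118)^(1/4) = 3.30.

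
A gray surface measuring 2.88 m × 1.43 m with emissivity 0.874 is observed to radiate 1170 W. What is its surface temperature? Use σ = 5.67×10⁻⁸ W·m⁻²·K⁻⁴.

T ≈ 275 K

A = 2.88 × 1.43 = 4.12 m².
From P = εσAT⁴, T = (P / εσA)^(1/4) = (1170 / (0.874 × 5.67×10⁻⁸ × 4.12))^(1/4).
T = (5.73×10^9)^(1/4) = 275 K.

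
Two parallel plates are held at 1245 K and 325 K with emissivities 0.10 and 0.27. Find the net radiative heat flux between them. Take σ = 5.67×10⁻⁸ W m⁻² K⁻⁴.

For two large parallel gray plates, q = σ(T₁⁴ − T₂⁴) / (1/ε₁ + 1/ε₂ − 1).
1/ε₁ + 1/ε₂ − 1 = 1/0.10 + 1/0.27 − 1 = 12.70.
T₁⁴ − T₂⁴ = 2.40×10^12 − 1.12×10^10 = 2.39×10^12 K⁴.
q = 5.67×10⁻⁸ × 2.39×10^12 / 12.70 = 10700 W/m².

q ≈ 10700 W/m²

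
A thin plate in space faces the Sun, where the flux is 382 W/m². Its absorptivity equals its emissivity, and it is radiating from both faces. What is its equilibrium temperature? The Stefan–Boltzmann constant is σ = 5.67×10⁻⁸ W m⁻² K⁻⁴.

T ≈ 241 K

Absorbed flux αS = emitted flux 2εσT⁴ per unit area; with α = ε this gives T = (S/2σ)^(1/4).
T = (382 / (2 × 5.67×10⁻⁸))^(1/4) = (3.37×10^9)^(1/4).
T = 241 K.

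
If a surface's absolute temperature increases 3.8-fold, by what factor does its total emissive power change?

P ∝ T⁴, so the power scales as (3.8)⁴ = 209.

factor ≈ 209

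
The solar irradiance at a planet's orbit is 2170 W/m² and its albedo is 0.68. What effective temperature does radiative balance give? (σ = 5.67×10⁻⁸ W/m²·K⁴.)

T ≈ 235 K

Power absorbed = (1−a)S·πR²; power emitted = 4πR²σT⁴. Equating and cancelling πR²:
T = ((1−a)S / 4σ)^(1/4) = (694 / (4 × 5.67×10⁻⁸))^(1/4) = (3.06×10^9)^(1/4).
T = 235 K.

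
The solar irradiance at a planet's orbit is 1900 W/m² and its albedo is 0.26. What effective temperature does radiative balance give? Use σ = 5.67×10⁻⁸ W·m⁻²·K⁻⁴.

Power absorbed = (1−a)S·πR²; power emitted = 4πR²σT⁴. Equating and cancelling πR²:
T = ((1−a)S / 4σ)^(1/4) = (1410 / (4 × 5.67×10⁻⁸))^(1/4) = (6.20×10^9)^(1/4).
T = 281 K.

T ≈ 281 K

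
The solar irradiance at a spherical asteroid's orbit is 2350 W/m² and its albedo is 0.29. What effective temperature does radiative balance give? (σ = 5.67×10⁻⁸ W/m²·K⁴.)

Power absorbed = (1−a)S·πR²; power emitted = 4πR²σT⁴. Equating and cancelling πR²:
T = ((1−a)S / 4σ)^(1/4) = (1670 / (4 × 5.67×10⁻⁸))^(1/4) = (7.36×10^9)^(1/4).
T = 293 K.

T ≈ 293 K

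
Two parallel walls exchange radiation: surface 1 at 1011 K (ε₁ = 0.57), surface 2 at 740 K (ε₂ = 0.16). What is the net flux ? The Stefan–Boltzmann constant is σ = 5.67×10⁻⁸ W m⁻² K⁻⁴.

For two large parallel gray plates, q = σ(T₁⁴ − T₂⁴) / (1/ε₁ + 1/ε₂ − 1).
1/ε₁ + 1/ε₂ − 1 = 1/0.57 + 1/0.16 − 1 = 7.004.
T₁⁴ − T₂⁴ = 1.04×10^12 − 3.00×10^11 = 7.45×10^11 K⁴.
q = 5.67×10⁻⁸ × 7.45×10^11 / 7.004 = 6030 W/m².

q ≈ 6030 W/m²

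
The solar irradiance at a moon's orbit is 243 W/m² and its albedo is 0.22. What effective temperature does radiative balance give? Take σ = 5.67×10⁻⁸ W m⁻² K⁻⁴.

T ≈ 170 K

Power absorbed = (1−a)S·πR²; power emitted = 4πR²σT⁴. Equating and cancelling πR²:
T = ((1−a)S / 4σ)^(1/4) = (190 / (4 × 5.67×10⁻⁸))^(1/4) = (8.36×10^8)^(1/4).
T = 170 K.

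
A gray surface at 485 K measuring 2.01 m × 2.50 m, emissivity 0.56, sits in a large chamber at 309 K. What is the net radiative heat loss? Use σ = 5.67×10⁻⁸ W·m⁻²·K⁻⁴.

A = 2.01 × 2.50 = 5.02 m².
Q = εσA(T⁴ − T_s⁴). T⁴ − T_s⁴ = (485)⁴ − (309)⁴ = 5.53×10^10 − 9.12×10^9 = 4.62×10^10 K⁴.
Q = 0.56 × 5.67×10⁻⁸ × 5.02 × 4.62×10^10 = 7370 W.

Q ≈ 7370 W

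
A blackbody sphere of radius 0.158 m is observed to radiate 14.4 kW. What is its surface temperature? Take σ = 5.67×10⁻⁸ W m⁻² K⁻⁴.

A = 4πr² = 4π × (0.158)² = 0.314 m².
From P = σAT⁴, T = (P / σA)^(1/4) = (14400 / (5.67×10⁻⁸ × 0.314))^(1/4).
T = (8.10×10^11)^(1/4) = 949 K.

T ≈ 949 K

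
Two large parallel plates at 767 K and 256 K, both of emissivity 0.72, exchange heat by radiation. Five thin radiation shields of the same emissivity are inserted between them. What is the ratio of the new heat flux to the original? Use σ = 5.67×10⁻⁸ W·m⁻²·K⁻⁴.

With N identical shields there are N+1 = 6 gaps in series, each with the same radiative resistance, so the flux falls to 1/(N+1) of its unshielded value.

ratio ≈ 0.167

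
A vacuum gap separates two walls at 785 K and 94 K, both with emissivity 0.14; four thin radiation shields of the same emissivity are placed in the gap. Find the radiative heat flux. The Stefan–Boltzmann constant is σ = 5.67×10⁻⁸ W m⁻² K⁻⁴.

Each of the 5 gaps contributes resistance (2/ε − 1) = 2/0.14 − 1 = 13.29; total = 66.43.
q = σ(T₁⁴ − T₂⁴) / 66.43 = 5.67×10⁻⁸ × 3.80×10^11 / 66.43 = 324 W/m².

q ≈ 324 W/m²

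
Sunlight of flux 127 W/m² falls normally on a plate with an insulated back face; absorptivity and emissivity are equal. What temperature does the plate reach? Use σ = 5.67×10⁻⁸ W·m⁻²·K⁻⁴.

T ≈ 218 K

Absorbed flux αS = emitted flux εσT⁴ (one radiating face); with α = ε, T = (S/σ)^(1/4).
T = (127 / 5.67×10⁻⁸)^(1/4) = (2.24×10^9)^(1/4).
T = 218 K.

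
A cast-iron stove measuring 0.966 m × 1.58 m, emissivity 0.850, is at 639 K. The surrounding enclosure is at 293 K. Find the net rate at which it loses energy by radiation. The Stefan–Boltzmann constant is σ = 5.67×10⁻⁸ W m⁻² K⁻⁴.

Q ≈ 11700 W

A = 0.966 × 1.58 = 1.53 m².
Q = εσA(T⁴ − T_s⁴). T⁴ − T_s⁴ = (639)⁴ − (293)⁴ = 1.67×10^11 − 7.37×10^9 = 1.59×10^11 K⁴.
Q = 0.850 × 5.67×10⁻⁸ × 1.53 × 1.59×10^11 = 11700 W.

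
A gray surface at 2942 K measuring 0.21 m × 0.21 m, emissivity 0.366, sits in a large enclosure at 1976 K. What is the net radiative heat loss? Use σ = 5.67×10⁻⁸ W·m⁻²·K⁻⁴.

Q ≈ 54600 W

A = 0.21 × 0.21 = 0.0441 m².
Q = εσA(T⁴ − T_s⁴). T⁴ − T_s⁴ = (2942)⁴ − (1976)⁴ = 7.49×10^13 − 1.52×10^13 = 5.97×10^13 K⁴.
Q = 0.366 × 5.67×10⁻⁸ × 0.0441 × 5.97×10^13 = 54600 W.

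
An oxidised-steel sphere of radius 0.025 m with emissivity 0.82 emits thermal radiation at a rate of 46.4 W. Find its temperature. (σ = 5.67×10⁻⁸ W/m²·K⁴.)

A = 4πr² = 4π × (0.025)² = 7.85×10^-3 m².
From P = εσAT⁴, T = (P / εσA)^(1/4) = (46.4 / (0.82 × 5.67×10⁻⁸ × 7.85×10^-3))^(1/4).
T = (1.27×10^11)^(1/4) = 597 K.

T ≈ 597 K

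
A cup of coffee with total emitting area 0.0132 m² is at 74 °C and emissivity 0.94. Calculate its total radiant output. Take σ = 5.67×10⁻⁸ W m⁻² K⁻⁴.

74 °C = 347 K.
P = εσAT⁴ = 0.94 × 5.67×10⁻⁸ × 0.0132 × (347)⁴ = 0.94 × 5.67×10⁻⁸ × 0.0132 × 1.45×10^10.
P = 10.2 W.

P ≈ 10.2 W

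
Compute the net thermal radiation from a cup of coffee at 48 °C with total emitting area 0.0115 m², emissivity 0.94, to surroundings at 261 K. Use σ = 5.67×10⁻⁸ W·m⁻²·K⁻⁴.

Convert: 48 °C = 321 K.
Q = εσA(T⁴ − T_s⁴). T⁴ − T_s⁴ = (321)⁴ − (261)⁴ = 1.06×10^10 − 4.64×10^9 = 5.98×10^9 K⁴.
Q = 0.94 × 5.67×10⁻⁸ × 0.0115 × 5.98×10^9 = 3.66 W.

Q ≈ 3.66 W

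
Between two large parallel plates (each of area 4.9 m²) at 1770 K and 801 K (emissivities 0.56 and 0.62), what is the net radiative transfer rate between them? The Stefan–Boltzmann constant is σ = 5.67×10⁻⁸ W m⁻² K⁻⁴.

For two large parallel gray plates, q = σ(T₁⁴ − T₂⁴) / (1/ε₁ + 1/ε₂ − 1).
1/ε₁ + 1/ε₂ − 1 = 1/0.56 + 1/0.62 − 1 = 2.399.
T₁⁴ − T₂⁴ = 9.82×10^12 − 4.12×10^11 = 9.40×10^12 K⁴.
q = 5.67×10⁻⁸ × 9.40×10^12 / 2.399 = 2.22×10^5 W/m².
Q = q·A = 2.22×10^5 × 4.9 = 1.09×10^6 W.

Q ≈ 1.09×10^6 W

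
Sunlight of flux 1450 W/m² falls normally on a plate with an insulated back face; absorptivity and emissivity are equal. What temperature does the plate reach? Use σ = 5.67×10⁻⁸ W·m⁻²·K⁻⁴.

T ≈ 400 K

Absorbed flux αS = emitted flux εσT⁴ (one radiating face); with α = ε, T = (S/σ)^(1/4).
T = (1450 / 5.67×10⁻⁸)^(1/4) = (2.56×10^10)^(1/4).
T = 400 K.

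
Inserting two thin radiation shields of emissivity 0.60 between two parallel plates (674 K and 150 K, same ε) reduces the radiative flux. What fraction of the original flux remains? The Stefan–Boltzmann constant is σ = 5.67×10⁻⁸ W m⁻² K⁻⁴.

ratio ≈ 0.333

With N identical shields there are N+1 = 3 gaps in series, each with the same radiative resistance, so the flux falls to 1/(N+1) of its unshielded value.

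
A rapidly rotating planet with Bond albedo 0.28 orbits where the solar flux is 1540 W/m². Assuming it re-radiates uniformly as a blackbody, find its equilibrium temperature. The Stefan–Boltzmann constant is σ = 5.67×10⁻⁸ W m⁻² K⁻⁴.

T ≈ 264 K

Power absorbed = (1−a)S·πR²; power emitted = 4πR²σT⁴. Equating and cancelling πR²:
T = ((1−a)S / 4σ)^(1/4) = (1110 / (4 × 5.67×10⁻⁸))^(1/4) = (4.89×10^9)^(1/4).
T = 264 K.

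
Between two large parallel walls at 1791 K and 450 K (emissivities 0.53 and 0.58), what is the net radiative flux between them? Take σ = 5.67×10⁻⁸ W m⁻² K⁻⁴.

q ≈ 2.23×10^5 W/m²

For two large parallel gray plates, q = σ(T₁⁴ − T₂⁴) / (1/ε₁ + 1/ε₂ − 1).
1/ε₁ + 1/ε₂ − 1 = 1/0.53 + 1/0.58 − 1 = 2.611.
T₁⁴ − T₂⁴ = 1.03×10^13 − 4.10×10^10 = 1.02×10^13 K⁴.
q = 5.67×10⁻⁸ × 1.02×10^13 / 2.611 = 2.23×10^5 W/m².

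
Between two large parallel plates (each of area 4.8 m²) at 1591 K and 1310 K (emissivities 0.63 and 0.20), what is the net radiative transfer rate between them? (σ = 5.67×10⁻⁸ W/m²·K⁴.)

For two large parallel gray plates, q = σ(T₁⁴ − T₂⁴) / (1/ε₁ + 1/ε₂ − 1).
1/ε₁ + 1/ε₂ − 1 = 1/0.63 + 1/0.20 − 1 = 5.587.
T₁⁴ − T₂⁴ = 6.41×10^12 − 2.94×10^12 = 3.46×10^12 K⁴.
q = 5.67×10⁻⁸ × 3.46×10^12 / 5.587 = 35100 W/m².
Q = q·A = 35100 × 4.8 = 1.69×10^5 W.

Q ≈ 1.69×10^5 W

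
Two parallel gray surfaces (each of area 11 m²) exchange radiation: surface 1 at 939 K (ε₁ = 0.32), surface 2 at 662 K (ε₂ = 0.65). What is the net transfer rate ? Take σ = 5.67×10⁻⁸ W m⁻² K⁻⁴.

For two large parallel gray plates, q = σ(T₁⁴ − T₂⁴) / (1/ε₁ + 1/ε₂ − 1).
1/ε₁ + 1/ε₂ − 1 = 1/0.32 + 1/0.65 − 1 = 3.663.
T₁⁴ − T₂⁴ = 7.77×10^11 − 1.92×10^11 = 5.85×10^11 K⁴.
q = 5.67×10⁻⁸ × 5.85×10^11 / 3.663 = 9060 W/m².
Q = q·A = 9060 × 11 = 99700 W.

Q ≈ 99700 W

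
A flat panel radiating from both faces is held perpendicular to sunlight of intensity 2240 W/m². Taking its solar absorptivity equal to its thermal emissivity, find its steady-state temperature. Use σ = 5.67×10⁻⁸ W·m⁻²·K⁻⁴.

T ≈ 375 K

Absorbed flux αS = emitted flux 2εσT⁴ per unit area; with α = ε this gives T = (S/2σ)^(1/4).
T = (2240 / (2 × 5.67×10⁻⁸))^(1/4) = (1.98×10^10)^(1/4).
T = 375 K.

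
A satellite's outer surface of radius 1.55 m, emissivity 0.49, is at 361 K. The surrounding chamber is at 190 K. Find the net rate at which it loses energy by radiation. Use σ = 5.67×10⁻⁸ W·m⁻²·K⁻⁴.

A = 4πr² = 4π × (1.55)² = 30.2 m².
Q = εσA(T⁴ − T_s⁴). T⁴ − T_s⁴ = (361)⁴ − (190)⁴ = 1.70×10^10 − 1.30×10^9 = 1.57×10^10 K⁴.
Q = 0.49 × 5.67×10⁻⁸ × 30.2 × 1.57×10^10 = 13200 W.

Q ≈ 13200 W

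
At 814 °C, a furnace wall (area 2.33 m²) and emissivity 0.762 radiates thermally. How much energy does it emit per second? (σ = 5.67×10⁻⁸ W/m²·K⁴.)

P ≈ 1.41×10^5 W

814 °C = 1087 K.
Stefan–Boltzmann: P = εσAT⁴ = 0.762 × 5.67×10⁻⁸ × 2.33 × (1087)⁴ = 0.762 × 5.67×10⁻⁸ × 2.33 × 1.40×10^12.
P = 1.41×10^5 W.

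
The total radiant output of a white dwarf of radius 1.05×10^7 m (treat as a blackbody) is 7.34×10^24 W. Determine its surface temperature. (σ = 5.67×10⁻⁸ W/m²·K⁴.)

T ≈ 17500 K

A = 4πr² = 4π × (1.05×10^7)² = 1.39×10^15 m².
From P = σAT⁴, T = (P / σA)^(1/4) = (7.34×10^24 / (5.67×10⁻⁸ × 1.39×10^15))^(1/4).
T = (9.34×10^16)^(1/4) = 17500 K.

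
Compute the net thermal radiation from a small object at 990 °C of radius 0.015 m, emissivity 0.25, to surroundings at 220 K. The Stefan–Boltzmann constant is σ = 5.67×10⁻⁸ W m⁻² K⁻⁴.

Q ≈ 102 W

A = 4πr² = 4π × (0.015)² = 2.83×10^-3 m².
Convert: 990 °C = 1263 K.
Q = εσA(T⁴ − T_s⁴). T⁴ − T_s⁴ = (1263)⁴ − (220)⁴ = 2.54×10^12 − 2.34×10^9 = 2.54×10^12 K⁴.
Q = 0.25 × 5.67×10⁻⁸ × 2.83×10^-3 × 2.54×10^12 = 102 W.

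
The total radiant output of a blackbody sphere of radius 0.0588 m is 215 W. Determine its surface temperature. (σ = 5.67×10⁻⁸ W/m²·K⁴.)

A = 4πr² = 4π × (0.0588)² = 0.0434 m².
From P = σAT⁴, T = (P / σA)^(1/4) = (215 / (5.67×10⁻⁸ × 0.0434))^(1/4).
T = (8.73×10^10)^(1/4) = 544 K.

T ≈ 544 K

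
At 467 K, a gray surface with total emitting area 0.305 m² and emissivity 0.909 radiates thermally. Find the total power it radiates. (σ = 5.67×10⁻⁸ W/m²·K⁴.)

P ≈ 748 W

Stefan–Boltzmann: P = εσAT⁴ = 0.909 × 5.67×10⁻⁸ × 0.305 × (467)⁴ = 0.909 × 5.67×10⁻⁸ × 0.305 × 4.76×10^10.
P = 748 W.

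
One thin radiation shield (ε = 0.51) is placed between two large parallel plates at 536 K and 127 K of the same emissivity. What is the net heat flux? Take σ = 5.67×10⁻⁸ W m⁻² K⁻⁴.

Each of the 2 gaps contributes resistance (2/ε − 1) = 2/0.51 − 1 = 2.922; total = 5.843.
q = σ(T₁⁴ − T₂⁴) / 5.843 = 5.67×10⁻⁸ × 8.23×10^10 / 5.843 = 798 W/m².

q ≈ 798 W/m²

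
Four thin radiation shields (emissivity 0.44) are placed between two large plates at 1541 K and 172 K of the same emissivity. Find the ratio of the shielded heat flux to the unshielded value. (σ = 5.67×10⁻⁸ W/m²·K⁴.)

ratio ≈ 0.200

With N identical shields there are N+1 = 5 gaps in series, each with the same radiative resistance, so the flux falls to 1/(N+1) of its unshielded value.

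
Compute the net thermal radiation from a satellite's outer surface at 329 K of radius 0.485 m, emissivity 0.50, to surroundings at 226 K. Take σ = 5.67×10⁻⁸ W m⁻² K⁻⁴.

Q ≈ 763 W

A = 4πr² = 4π × (0.485)² = 2.96 m².
Q = εσA(T⁴ − T_s⁴). T⁴ − T_s⁴ = (329)⁴ − (226)⁴ = 1.17×10^10 − 2.61×10^9 = 9.11×10^9 K⁴.
Q = 0.50 × 5.67×10⁻⁸ × 2.96 × 9.11×10^9 = 763 W.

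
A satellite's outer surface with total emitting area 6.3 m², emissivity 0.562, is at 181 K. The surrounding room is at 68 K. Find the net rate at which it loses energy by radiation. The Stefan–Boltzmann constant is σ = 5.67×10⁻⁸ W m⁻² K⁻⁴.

Q ≈ 211 W

Q = εσA(T⁴ − T_s⁴). T⁴ − T_s⁴ = (181)⁴ − (68)⁴ = 1.07×10^9 − 2.14×10^7 = 1.05×10^9 K⁴.
Q = 0.562 × 5.67×10⁻⁸ × 6.30 × 1.05×10^9 = 211 W.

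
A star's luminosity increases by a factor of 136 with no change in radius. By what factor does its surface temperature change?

factor ≈ 3.41

P ∝ T⁴ ⇒ T ∝ P^(1/4), so T scales by (136)^(1/4) = 3.41.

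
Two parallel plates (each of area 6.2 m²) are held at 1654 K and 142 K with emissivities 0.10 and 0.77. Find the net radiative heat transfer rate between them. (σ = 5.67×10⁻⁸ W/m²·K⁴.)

For two large parallel gray plates, q = σ(T₁⁴ − T₂⁴) / (1/ε₁ + 1/ε₂ − 1).
1/ε₁ + 1/ε₂ − 1 = 1/0.10 + 1/0.77 − 1 = 10.30.
T₁⁴ − T₂⁴ = 7.48×10^12 − 4.07×10^8 = 7.48×10^12 K⁴.
q = 5.67×10⁻⁸ × 7.48×10^12 / 10.30 = 41200 W/m².
Q = q·A = 41200 × 6.2 = 2.55×10^5 W.

Q ≈ 2.55×10^5 W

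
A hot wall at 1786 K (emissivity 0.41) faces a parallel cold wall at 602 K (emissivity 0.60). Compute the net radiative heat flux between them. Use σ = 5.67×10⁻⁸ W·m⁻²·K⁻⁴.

For two large parallel gray plates, q = σ(T₁⁴ − T₂⁴) / (1/ε₁ + 1/ε₂ − 1).
1/ε₁ + 1/ε₂ − 1 = 1/0.41 + 1/0.60 − 1 = 3.106.
T₁⁴ − T₂⁴ = 1.02×10^13 − 1.31×10^11 = 1.00×10^13 K⁴.
q = 5.67×10⁻⁸ × 1.00×10^13 / 3.106 = 1.83×10^5 W/m².

q ≈ 1.83×10^5 W/m²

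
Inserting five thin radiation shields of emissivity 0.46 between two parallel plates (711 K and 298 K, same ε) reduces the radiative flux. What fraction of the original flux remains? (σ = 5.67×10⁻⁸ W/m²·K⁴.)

ratio ≈ 0.167

With N identical shields there are N+1 = 6 gaps in series, each with the same radiative resistance, so the flux falls to 1/(N+1) of its unshielded value.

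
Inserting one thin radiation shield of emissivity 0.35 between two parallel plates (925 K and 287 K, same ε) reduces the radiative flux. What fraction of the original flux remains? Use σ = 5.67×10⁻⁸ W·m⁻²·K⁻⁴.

ratio ≈ 0.500

With N identical shields there are N+1 = 2 gaps in series, each with the same radiative resistance, so the flux falls to 1/(N+1) of its unshielded value.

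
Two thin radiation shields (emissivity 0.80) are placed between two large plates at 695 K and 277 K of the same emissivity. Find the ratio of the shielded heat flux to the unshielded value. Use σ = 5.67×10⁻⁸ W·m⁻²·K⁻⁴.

ratio ≈ 0.333

With N identical shields there are N+1 = 3 gaps in series, each with the same radiative resistance, so the flux falls to 1/(N+1) of its unshielded value.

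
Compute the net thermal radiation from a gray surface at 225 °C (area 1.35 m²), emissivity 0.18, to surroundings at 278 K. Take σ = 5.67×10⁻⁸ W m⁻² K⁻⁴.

Convert: 225 °C = 498 K.
Q = εσA(T⁴ − T_s⁴). T⁴ − T_s⁴ = (498)⁴ − (278)⁴ = 6.15×10^10 − 5.97×10^9 = 5.55×10^10 K⁴.
Q = 0.18 × 5.67×10⁻⁸ × 1.35 × 5.55×10^10 = 765 W.

Q ≈ 765 W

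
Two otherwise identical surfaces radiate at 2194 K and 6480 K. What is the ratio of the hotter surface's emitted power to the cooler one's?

P ∝ T⁴, so the ratio is (6480/2194)⁴ = (2.954)⁴ = 76.1.

ratio ≈ 76.1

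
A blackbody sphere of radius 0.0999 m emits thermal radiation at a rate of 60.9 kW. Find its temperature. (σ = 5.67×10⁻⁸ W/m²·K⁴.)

T ≈ 1710 K

A = 4πr² = 4π × (0.0999)² = 0.125 m².
From P = σAT⁴, T = (P / σA)^(1/4) = (60900 / (5.67×10⁻⁸ × 0.125))^(1/4).
T = (8.56×10^12)^(1/4) = 1710 K.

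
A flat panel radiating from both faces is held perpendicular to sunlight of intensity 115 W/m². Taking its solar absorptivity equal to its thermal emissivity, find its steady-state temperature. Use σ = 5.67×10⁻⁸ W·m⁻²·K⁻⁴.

Absorbed flux αS = emitted flux 2εσT⁴ per unit area; with α = ε this gives T = (S/2σ)^(1/4).
T = (115 / (2 × 5.67×10⁻⁸))^(1/4) = (1.01×10^9)^(1/4).
T = 178 K.

T ≈ 178 K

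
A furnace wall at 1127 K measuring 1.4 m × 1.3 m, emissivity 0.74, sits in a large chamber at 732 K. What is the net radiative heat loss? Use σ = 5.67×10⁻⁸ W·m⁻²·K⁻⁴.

Q ≈ 1.01×10^5 W

A = 1.4 × 1.3 = 1.82 m².
Q = εσA(T⁴ − T_s⁴). T⁴ − T_s⁴ = (1127)⁴ − (732)⁴ = 1.61×10^12 − 2.87×10^11 = 1.33×10^12 K⁴.
Q = 0.74 × 5.67×10⁻⁸ × 1.82 × 1.33×10^12 = 1.01×10^5 W.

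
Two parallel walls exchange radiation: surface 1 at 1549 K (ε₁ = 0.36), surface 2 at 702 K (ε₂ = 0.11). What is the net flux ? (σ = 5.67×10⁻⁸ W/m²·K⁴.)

q ≈ 28800 W/m²

For two large parallel gray plates, q = σ(T₁⁴ − T₂⁴) / (1/ε₁ + 1/ε₂ − 1).
1/ε₁ + 1/ε₂ − 1 = 1/0.36 + 1/0.11 − 1 = 10.87.
T₁⁴ − T₂⁴ = 5.76×10^12 − 2.43×10^11 = 5.51×10^12 K⁴.
q = 5.67×10⁻⁸ × 5.51×10^12 / 10.87 = 28800 W/m².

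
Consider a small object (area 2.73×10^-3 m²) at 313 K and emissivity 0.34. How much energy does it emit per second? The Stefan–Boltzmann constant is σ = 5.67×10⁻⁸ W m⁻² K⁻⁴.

P ≈ 0.505 W

Stefan–Boltzmann: P = εσAT⁴ = 0.34 × 5.67×10⁻⁸ × 2.73×10^-3 × (313)⁴ = 0.34 × 5.67×10⁻⁸ × 2.73×10^-3 × 9.60×10^9.
P = 0.505 W.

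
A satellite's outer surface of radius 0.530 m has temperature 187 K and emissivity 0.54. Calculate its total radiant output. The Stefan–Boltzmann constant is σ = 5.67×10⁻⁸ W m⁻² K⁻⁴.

A = 4πr² = 4π × (0.530)² = 3.53 m².
P = εσAT⁴ = 0.54 × 5.67×10⁻⁸ × 3.53 × (187)⁴ = 0.54 × 5.67×10⁻⁸ × 3.53 × 1.22×10^9.
P = 132 W.

P ≈ 132 W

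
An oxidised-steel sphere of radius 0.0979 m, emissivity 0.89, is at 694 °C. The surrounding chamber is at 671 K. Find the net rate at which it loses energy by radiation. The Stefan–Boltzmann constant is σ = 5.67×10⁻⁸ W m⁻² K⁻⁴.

A = 4πr² = 4π × (0.0979)² = 0.120 m².
Convert: 694 °C = 967 K.
Q = εσA(T⁴ − T_s⁴). T⁴ − T_s⁴ = (967)⁴ − (671)⁴ = 8.74×10^11 − 2.03×10^11 = 6.72×10^11 K⁴.
Q = 0.89 × 5.67×10⁻⁸ × 0.120 × 6.72×10^11 = 4080 W.

Q ≈ 4080 W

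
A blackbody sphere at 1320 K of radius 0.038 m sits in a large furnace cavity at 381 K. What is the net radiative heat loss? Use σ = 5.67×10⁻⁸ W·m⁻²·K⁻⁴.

A = 4πr² = 4π × (0.038)² = 0.0181 m².
Q = σA(T⁴ − T_s⁴). T⁴ − T_s⁴ = (1320)⁴ − (381)⁴ = 3.04×10^12 − 2.11×10^10 = 3.01×10^12 K⁴.
Q = 5.67×10⁻⁸ × 0.0181 × 3.01×10^12 = 3100 W.

Q ≈ 3100 W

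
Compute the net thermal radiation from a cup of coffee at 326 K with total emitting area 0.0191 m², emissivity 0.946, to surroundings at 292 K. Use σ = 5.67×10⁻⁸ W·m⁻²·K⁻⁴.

Q = εσA(T⁴ − T_s⁴). T⁴ − T_s⁴ = (326)⁴ − (292)⁴ = 1.13×10^10 − 7.27×10^9 = 4.02×10^9 K⁴.
Q = 0.946 × 5.67×10⁻⁸ × 0.0191 × 4.02×10^9 = 4.12 W.

Q ≈ 4.12 W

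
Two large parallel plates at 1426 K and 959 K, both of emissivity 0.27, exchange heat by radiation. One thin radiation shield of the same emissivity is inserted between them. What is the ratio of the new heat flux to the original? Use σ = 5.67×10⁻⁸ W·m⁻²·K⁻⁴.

With N identical shields there are N+1 = 2 gaps in series, each with the same radiative resistance, so the flux falls to 1/(N+1) of its unshielded value.

ratio ≈ 0.500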